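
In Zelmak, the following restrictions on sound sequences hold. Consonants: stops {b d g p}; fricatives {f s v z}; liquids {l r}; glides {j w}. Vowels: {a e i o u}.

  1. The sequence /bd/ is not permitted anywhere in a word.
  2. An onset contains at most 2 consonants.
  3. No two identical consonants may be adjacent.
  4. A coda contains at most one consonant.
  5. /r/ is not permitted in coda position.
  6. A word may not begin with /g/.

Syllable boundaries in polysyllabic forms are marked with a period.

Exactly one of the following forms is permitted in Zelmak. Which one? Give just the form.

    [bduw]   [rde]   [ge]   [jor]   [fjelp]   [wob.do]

[rde]

[bduw] — violates constraint 1: contains banned sequence /bd/ → not permitted
[rde] — σ1 onset /rd/ (2C), coda /∅/ ok → permitted
[ge] — violates constraint 6: word begins with /g/ → not permitted
[jor] — violates constraint 5: syllable 1 coda contains /r/ → not permitted
[fjelp] — violates constraint 4: syllable 1 coda /lp/ has 2 consonants (> 1) → not permitted
[wob.do] — violates constraint 1: contains banned sequence /bd/ → not permitted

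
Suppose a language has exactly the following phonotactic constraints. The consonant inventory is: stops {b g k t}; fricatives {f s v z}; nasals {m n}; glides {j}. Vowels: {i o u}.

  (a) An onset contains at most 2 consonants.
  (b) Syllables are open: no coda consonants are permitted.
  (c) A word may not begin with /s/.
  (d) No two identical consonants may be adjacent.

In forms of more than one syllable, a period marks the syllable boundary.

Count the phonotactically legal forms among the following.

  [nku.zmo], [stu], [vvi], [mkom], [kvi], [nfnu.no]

[nku.zmo] — σ1 onset /nk/ (2C), coda /∅/ ok; σ2 onset /zm/ (2C), coda /∅/ ok → phonotactically legal
[stu] — violates constraint (c): word begins with /s/ → phonotactically illegal
[vvi] — violates constraint (d): adjacent identical consonants /vv/ → phonotactically illegal
[mkom] — violates constraint (b): syllable 1 coda /m/ has 1 consonant (> 0) → phonotactically illegal
[kvi] — σ1 onset /kv/ (2C), coda /∅/ ok → phonotactically legal
[nfnu.no] — violates constraint (a): syllable 1 onset /nfn/ has 3 consonants (> 2) → phonotactically illegal
Phonotactically legal: [nku.zmo], [kvi] → 2.

2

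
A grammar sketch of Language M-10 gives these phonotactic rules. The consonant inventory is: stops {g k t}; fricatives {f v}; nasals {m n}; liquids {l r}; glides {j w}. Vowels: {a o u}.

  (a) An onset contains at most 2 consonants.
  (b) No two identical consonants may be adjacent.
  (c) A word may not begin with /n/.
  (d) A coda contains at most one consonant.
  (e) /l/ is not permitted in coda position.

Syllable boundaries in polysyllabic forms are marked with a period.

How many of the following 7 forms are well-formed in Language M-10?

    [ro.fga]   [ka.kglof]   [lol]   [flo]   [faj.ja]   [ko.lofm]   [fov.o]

[ro.fga] — σ1 onset /r/, coda /∅/ ok; σ2 onset /fg/ (2C), coda /∅/ ok → well-formed
[ka.kglof] — violates constraint (a): syllable 2 onset /kgl/ has 3 consonants (> 2) → ill-formed
[lol] — violates constraint (e): syllable 1 coda contains /l/ → ill-formed
[flo] — σ1 onset /fl/ (2C), coda /∅/ ok → well-formed
[faj.ja] — violates constraint (b): adjacent identical consonants /jj/ → ill-formed
[ko.lofm] — violates constraint (d): syllable 2 coda /fm/ has 2 consonants (> 1) → ill-formed
[fov.o] — σ1 onset /f/, coda /v/ ok; σ2 onset /∅/, coda /∅/ ok → well-formed
Well-formed: [ro.fga], [flo], [fov.o] → 3.

3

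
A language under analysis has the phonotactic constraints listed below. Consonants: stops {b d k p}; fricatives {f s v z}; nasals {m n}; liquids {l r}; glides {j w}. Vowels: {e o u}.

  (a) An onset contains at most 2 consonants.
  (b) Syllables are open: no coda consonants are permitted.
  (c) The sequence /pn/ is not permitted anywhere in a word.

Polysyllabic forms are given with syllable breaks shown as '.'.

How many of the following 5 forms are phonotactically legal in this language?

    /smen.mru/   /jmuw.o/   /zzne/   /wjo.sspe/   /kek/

/smen.mru/ — violates constraint (b): syllable 1 coda /n/ has 1 consonant (> 0) → phonotactically illegal
/jmuw.o/ — violates constraint (b): syllable 1 coda /w/ has 1 consonant (> 0) → phonotactically illegal
/zzne/ — violates constraint (a): syllable 1 onset /zzn/ has 3 consonants (> 2) → phonotactically illegal
/wjo.sspe/ — violates constraint (a): syllable 2 onset /ssp/ has 3 consonants (> 2) → phonotactically illegal
/kek/ — violates constraint (b): syllable 1 coda /k/ has 1 consonant (> 0) → phonotactically illegal
No form is phonotactically legal → 0.

0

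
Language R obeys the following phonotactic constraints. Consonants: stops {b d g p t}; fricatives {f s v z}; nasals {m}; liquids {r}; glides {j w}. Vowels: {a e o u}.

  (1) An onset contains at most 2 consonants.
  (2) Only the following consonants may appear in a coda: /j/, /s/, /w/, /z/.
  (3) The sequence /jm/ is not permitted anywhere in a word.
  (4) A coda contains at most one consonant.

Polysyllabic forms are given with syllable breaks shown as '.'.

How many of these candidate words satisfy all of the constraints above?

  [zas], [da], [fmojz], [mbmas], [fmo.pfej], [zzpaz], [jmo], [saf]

3

[zas] — σ1 onset /z/, coda /s/ ok → well-formed
[da] — σ1 onset /d/, coda /∅/ ok → well-formed
[fmojz] — violates constraint 4: syllable 1 coda /jz/ has 2 consonants (> 1) → ill-formed
[mbmas] — violates constraint 1: syllable 1 onset /mbm/ has 3 consonants (> 2) → ill-formed
[fmo.pfej] — σ1 onset /fm/ (2C), coda /∅/ ok; σ2 onset /pf/ (2C), coda /j/ ok → well-formed
[zzpaz] — violates constraint 1: syllable 1 onset /zzp/ has 3 consonants (> 2) → ill-formed
[jmo] — violates constraint 3: contains banned sequence /jm/ → ill-formed
[saf] — violates constraint 2: syllable 1 coda contains /f/, which is not a licensed coda consonant → ill-formed
Well-formed: [zas], [da], [fmo.pfej] → 3.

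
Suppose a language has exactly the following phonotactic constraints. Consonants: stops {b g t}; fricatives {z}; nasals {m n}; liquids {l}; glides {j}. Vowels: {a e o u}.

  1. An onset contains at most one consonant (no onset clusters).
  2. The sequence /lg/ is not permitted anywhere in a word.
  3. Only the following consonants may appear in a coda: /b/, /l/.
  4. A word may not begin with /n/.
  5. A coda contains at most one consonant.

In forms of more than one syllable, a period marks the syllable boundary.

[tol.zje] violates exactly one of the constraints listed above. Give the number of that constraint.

[tol.zje]: syllable 2 onset /zj/ has 2 consonants (> 1).
This is a violation of constraint 1: "An onset contains at most one consonant (no onset clusters)."
The remaining constraints (2, 3, 4, 5) are satisfied.

1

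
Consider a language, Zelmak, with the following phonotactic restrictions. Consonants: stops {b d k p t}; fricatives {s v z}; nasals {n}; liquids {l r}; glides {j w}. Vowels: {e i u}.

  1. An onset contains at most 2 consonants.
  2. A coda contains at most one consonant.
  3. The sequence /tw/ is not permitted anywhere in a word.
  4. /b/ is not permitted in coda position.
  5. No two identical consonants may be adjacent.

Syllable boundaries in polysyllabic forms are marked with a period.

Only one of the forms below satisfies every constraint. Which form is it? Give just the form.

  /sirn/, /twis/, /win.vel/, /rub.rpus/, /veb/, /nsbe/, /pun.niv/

/win.vel/

/sirn/ — violates constraint 2: syllable 1 coda /rn/ has 2 consonants (> 1) → ill-formed
/twis/ — violates constraint 3: contains banned sequence /tw/ → ill-formed
/win.vel/ — σ1 onset /w/, coda /n/ ok; σ2 onset /v/, coda /l/ ok → well-formed
/rub.rpus/ — violates constraint 4: syllable 1 coda contains /b/ → ill-formed
/veb/ — violates constraint 4: syllable 1 coda contains /b/ → ill-formed
/nsbe/ — violates constraint 1: syllable 1 onset /nsb/ has 3 consonants (> 2) → ill-formed
/pun.niv/ — violates constraint 5: adjacent identical consonants /nn/ → ill-formed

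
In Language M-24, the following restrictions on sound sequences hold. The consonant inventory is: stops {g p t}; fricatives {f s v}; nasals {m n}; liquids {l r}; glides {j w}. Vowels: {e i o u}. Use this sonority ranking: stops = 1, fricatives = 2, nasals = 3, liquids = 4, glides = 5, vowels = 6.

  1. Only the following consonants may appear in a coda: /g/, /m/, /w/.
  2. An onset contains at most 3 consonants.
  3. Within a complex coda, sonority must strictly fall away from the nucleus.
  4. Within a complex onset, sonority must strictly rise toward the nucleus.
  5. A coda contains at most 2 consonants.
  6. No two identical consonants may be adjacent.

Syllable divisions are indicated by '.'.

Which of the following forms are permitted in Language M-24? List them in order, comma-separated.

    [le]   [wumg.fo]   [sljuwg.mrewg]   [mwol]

[le] — σ1 onset /l/, coda /∅/ ok → permitted
[wumg.fo] — σ1 onset /w/, coda /mg/ (3→1 falls) ok; σ2 onset /f/, coda /∅/ ok → permitted
[sljuwg.mrewg] — σ1 onset /slj/ (2→4→5 rises), coda /wg/ (5→1 falls) ok; σ2 onset /mr/ (3→4 rises), coda /wg/ (5→1 falls) ok → permitted
[mwol] — violates constraint 1: syllable 1 coda contains /l/, which is not a licensed coda consonant → not permitted

[le], [wumg.fo], [sljuwg.mrewg]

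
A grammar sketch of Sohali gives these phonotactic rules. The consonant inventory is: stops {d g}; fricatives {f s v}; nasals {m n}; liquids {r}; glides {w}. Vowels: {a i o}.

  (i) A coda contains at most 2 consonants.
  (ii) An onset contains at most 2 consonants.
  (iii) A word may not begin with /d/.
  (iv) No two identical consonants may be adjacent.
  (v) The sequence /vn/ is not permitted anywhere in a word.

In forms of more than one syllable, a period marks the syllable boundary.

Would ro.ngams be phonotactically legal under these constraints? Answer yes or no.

yes

ro.ngams — σ1 onset /r/, coda /∅/ ok; σ2 onset /ng/ (2C), coda /ms/ (2C) ok → phonotactically legal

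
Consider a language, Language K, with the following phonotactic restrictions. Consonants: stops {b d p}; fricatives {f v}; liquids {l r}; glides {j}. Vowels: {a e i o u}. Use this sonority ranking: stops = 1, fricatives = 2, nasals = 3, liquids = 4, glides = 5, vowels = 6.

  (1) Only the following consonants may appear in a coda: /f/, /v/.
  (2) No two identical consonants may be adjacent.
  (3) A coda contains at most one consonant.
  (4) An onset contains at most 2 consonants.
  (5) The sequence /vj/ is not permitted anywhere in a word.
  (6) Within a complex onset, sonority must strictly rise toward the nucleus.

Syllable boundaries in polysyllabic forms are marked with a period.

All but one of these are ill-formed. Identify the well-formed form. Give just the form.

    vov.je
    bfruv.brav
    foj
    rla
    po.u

po.u

vov.je — violates constraint 5: contains banned sequence /vj/ → ill-formed
bfruv.brav — violates constraint 4: syllable 1 onset /bfr/ has 3 consonants (> 2) → ill-formed
foj — violates constraint 1: syllable 1 coda contains /j/, which is not a licensed coda consonant → ill-formed
rla — violates constraint 6: syllable 1 onset /rl/: /r/ (liquid, 4) → /l/ (liquid, 4) does not rise → ill-formed
po.u — σ1 onset /p/, coda /∅/ ok; σ2 onset /∅/, coda /∅/ ok → well-formed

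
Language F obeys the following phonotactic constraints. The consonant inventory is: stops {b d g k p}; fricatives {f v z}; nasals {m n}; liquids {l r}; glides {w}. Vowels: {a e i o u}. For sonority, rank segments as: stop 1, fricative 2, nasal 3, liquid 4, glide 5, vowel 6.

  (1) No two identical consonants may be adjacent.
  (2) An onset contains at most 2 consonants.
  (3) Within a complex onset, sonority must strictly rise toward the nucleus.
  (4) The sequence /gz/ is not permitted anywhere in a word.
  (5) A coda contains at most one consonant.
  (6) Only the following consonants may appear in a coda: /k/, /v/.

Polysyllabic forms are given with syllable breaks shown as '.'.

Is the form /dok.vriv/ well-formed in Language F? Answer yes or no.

/dok.vriv/ — σ1 onset /d/, coda /k/ ok; σ2 onset /vr/ (2→4 rises), coda /v/ ok → well-formed

yes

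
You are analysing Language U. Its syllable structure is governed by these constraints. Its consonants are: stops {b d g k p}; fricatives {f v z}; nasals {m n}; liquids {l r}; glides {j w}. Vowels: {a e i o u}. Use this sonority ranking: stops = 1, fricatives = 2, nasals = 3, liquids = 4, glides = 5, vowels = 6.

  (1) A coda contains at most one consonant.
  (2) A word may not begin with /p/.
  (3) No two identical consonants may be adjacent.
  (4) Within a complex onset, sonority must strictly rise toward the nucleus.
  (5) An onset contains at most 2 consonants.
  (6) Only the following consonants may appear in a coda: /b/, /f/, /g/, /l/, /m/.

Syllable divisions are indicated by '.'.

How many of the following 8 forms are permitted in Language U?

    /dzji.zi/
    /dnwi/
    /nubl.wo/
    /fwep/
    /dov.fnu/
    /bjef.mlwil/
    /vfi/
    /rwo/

/dzji.zi/ — violates constraint 5: syllable 1 onset /dzj/ has 3 consonants (> 2) → not permitted
/dnwi/ — violates constraint 5: syllable 1 onset /dnw/ has 3 consonants (> 2) → not permitted
/nubl.wo/ — violates constraint 1: syllable 1 coda /bl/ has 2 consonants (> 1) → not permitted
/fwep/ — violates constraint 6: syllable 1 coda contains /p/, which is not a licensed coda consonant → not permitted
/dov.fnu/ — violates constraint 6: syllable 1 coda contains /v/, which is not a licensed coda consonant → not permitted
/bjef.mlwil/ — violates constraint 5: syllable 2 onset /mlw/ has 3 consonants (> 2) → not permitted
/vfi/ — violates constraint 4: syllable 1 onset /vf/: /v/ (fricative, 2) → /f/ (fricative, 2) does not rise → not permitted
/rwo/ — σ1 onset /rw/ (4→5 rises), coda /∅/ ok → permitted
Permitted: /rwo/ → 1.

1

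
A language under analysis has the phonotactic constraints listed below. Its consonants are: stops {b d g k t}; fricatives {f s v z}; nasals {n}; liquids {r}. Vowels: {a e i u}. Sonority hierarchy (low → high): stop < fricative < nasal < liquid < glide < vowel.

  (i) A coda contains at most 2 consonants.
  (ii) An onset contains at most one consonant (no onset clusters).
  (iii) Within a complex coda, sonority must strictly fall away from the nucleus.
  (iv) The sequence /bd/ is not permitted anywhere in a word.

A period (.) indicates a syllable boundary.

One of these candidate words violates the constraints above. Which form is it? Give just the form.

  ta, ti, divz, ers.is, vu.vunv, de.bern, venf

ta — σ1 onset /t/, coda /∅/ ok → phonotactically legal
ti — σ1 onset /t/, coda /∅/ ok → phonotactically legal
divz — violates constraint (iii): syllable 1 coda /vz/: /v/ (fricative, 2) → /z/ (fricative, 2) does not fall → phonotactically illegal
ers.is — σ1 onset /∅/, coda /rs/ (4→2 falls) ok; σ2 onset /∅/, coda /s/ ok → phonotactically legal
vu.vunv — σ1 onset /v/, coda /∅/ ok; σ2 onset /v/, coda /nv/ (3→2 falls) ok → phonotactically legal
de.bern — σ1 onset /d/, coda /∅/ ok; σ2 onset /b/, coda /rn/ (4→3 falls) ok → phonotactically legal
venf — σ1 onset /v/, coda /nf/ (3→2 falls) ok → phonotactically legal

divz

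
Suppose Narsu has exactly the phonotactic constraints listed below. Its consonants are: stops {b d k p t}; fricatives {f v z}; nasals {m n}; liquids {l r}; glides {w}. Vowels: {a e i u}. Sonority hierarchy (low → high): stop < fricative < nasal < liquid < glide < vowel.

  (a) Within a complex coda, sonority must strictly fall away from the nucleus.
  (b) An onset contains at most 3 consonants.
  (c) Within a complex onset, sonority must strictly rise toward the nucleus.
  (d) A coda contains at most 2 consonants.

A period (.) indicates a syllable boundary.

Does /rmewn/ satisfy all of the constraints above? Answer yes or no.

/rmewn/ — violates constraint (c): syllable 1 onset /rm/: /r/ (liquid, 4) → /m/ (nasal, 3) does not rise → illicit

no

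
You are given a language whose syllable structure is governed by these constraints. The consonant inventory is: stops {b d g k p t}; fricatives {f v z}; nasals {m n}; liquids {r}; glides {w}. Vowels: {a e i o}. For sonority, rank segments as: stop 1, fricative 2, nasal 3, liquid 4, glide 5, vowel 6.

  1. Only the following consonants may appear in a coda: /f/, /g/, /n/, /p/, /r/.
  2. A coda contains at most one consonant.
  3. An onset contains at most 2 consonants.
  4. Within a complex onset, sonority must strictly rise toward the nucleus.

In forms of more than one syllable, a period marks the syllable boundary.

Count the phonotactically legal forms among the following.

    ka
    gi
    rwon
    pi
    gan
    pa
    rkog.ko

ka — σ1 onset /k/, coda /∅/ ok → phonotactically legal
gi — σ1 onset /g/, coda /∅/ ok → phonotactically legal
rwon — σ1 onset /rw/ (4→5 rises), coda /n/ ok → phonotactically legal
pi — σ1 onset /p/, coda /∅/ ok → phonotactically legal
gan — σ1 onset /g/, coda /n/ ok → phonotactically legal
pa — σ1 onset /p/, coda /∅/ ok → phonotactically legal
rkog.ko — violates constraint 4: syllable 1 onset /rk/: /r/ (liquid, 4) → /k/ (stop, 1) does not rise → phonotactically illegal
Phonotactically legal: ka, gi, rwon, pi, gan, pa → 6.

6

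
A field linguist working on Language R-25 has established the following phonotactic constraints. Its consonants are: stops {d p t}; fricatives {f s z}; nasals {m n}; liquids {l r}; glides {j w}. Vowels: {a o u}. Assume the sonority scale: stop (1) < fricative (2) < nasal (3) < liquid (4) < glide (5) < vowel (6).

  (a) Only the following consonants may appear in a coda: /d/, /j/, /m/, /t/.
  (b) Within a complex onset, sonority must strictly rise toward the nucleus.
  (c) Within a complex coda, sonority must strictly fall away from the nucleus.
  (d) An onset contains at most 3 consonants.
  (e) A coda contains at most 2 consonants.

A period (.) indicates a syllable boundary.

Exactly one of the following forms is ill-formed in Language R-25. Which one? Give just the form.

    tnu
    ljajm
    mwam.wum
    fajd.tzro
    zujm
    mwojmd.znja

tnu — σ1 onset /tn/ (1→3 rises), coda /∅/ ok → well-formed
ljajm — σ1 onset /lj/ (4→5 rises), coda /jm/ (5→3 falls) ok → well-formed
mwam.wum — σ1 onset /mw/ (3→5 rises), coda /m/ ok; σ2 onset /w/, coda /m/ ok → well-formed
fajd.tzro — σ1 onset /f/, coda /jd/ (5→1 falls) ok; σ2 onset /tzr/ (1→2→4 rises), coda /∅/ ok → well-formed
zujm — σ1 onset /z/, coda /jm/ (5→3 falls) ok → well-formed
mwojmd.znja — violates constraint (e): syllable 1 coda /jmd/ has 3 consonants (> 2) → ill-formed

mwojmd.znja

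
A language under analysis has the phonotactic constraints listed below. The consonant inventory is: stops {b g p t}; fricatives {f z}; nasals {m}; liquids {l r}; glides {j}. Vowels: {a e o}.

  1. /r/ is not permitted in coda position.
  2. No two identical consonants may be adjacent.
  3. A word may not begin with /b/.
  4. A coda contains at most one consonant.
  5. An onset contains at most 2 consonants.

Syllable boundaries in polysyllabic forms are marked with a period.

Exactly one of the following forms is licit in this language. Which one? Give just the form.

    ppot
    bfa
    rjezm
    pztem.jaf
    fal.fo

fal.fo

ppot — violates constraint 2: adjacent identical consonants /pp/ → illicit
bfa — violates constraint 3: word begins with /b/ → illicit
rjezm — violates constraint 4: syllable 1 coda /zm/ has 2 consonants (> 1) → illicit
pztem.jaf — violates constraint 5: syllable 1 onset /pzt/ has 3 consonants (> 2) → illicit
fal.fo — σ1 onset /f/, coda /l/ ok; σ2 onset /f/, coda /∅/ ok → licit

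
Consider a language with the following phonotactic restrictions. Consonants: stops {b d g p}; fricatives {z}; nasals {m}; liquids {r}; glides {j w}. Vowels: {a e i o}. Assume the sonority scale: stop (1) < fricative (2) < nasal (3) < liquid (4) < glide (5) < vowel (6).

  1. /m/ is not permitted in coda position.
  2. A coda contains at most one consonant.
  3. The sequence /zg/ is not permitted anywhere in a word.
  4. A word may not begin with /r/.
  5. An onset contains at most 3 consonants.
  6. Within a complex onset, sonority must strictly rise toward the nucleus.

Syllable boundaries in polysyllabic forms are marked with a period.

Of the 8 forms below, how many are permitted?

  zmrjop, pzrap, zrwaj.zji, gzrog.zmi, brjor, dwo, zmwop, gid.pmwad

7

zmrjop — violates constraint 5: syllable 1 onset /zmrj/ has 4 consonants (> 3) → not permitted
pzrap — σ1 onset /pzr/ (1→2→4 rises), coda /p/ ok → permitted
zrwaj.zji — σ1 onset /zrw/ (2→4→5 rises), coda /j/ ok; σ2 onset /zj/ (2→5 rises), coda /∅/ ok → permitted
gzrog.zmi — σ1 onset /gzr/ (1→2→4 rises), coda /g/ ok; σ2 onset /zm/ (2→3 rises), coda /∅/ ok → permitted
brjor — σ1 onset /brj/ (1→4→5 rises), coda /r/ ok → permitted
dwo — σ1 onset /dw/ (1→5 rises), coda /∅/ ok → permitted
zmwop — σ1 onset /zmw/ (2→3→5 rises), coda /p/ ok → permitted
gid.pmwad — σ1 onset /g/, coda /d/ ok; σ2 onset /pmw/ (1→3→5 rises), coda /d/ ok → permitted
Permitted: pzrap, zrwaj.zji, gzrog.zmi, brjor, dwo, zmwop, gid.pmwad → 7.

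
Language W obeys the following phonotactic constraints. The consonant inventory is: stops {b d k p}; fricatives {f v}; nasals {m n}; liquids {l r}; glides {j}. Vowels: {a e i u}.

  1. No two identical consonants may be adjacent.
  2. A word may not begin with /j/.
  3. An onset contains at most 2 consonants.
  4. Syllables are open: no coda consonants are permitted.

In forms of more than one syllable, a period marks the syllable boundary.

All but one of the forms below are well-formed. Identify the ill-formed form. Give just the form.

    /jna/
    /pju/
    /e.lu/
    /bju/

/jna/

/jna/ — violates constraint 2: word begins with /j/ → ill-formed
/pju/ — σ1 onset /pj/ (2C), coda /∅/ ok → well-formed
/e.lu/ — σ1 onset /∅/, coda /∅/ ok; σ2 onset /l/, coda /∅/ ok → well-formed
/bju/ — σ1 onset /bj/ (2C), coda /∅/ ok → well-formed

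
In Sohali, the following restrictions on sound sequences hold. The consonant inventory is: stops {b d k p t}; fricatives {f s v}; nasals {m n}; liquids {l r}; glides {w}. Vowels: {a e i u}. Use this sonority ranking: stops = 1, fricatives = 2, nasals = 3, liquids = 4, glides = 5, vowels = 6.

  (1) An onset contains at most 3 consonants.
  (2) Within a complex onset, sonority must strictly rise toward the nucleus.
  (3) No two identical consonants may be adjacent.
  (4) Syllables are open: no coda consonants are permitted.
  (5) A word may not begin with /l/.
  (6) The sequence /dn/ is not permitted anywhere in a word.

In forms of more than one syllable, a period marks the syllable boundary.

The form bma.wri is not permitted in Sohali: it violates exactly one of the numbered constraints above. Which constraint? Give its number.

bma.wri: syllable 2 onset /wr/: /w/ (glide, 5) → /r/ (liquid, 4) does not rise.
This is a violation of constraint 2: "Within a complex onset, sonority must strictly rise toward the nucleus."
The remaining constraints (1, 3, 4, 5, 6) are satisfied.

2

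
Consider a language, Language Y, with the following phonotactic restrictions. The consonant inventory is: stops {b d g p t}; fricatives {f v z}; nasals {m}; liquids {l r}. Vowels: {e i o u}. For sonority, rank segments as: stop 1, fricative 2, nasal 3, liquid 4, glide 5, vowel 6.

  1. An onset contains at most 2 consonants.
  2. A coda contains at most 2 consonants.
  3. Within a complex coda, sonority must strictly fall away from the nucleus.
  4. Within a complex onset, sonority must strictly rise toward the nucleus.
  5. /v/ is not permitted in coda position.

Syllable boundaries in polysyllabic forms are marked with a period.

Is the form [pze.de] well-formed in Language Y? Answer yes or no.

yes

[pze.de] — σ1 onset /pz/ (1→2 rises), coda /∅/ ok; σ2 onset /d/, coda /∅/ ok → well-formed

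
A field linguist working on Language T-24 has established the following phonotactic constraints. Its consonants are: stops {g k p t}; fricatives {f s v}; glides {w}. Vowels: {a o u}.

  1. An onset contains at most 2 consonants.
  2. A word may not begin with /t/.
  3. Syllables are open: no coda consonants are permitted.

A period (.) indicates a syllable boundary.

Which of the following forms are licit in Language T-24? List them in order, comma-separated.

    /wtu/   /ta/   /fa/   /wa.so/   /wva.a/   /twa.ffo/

/wtu/, /fa/, /wa.so/, /wva.a/

/wtu/ — σ1 onset /wt/ (2C), coda /∅/ ok → licit
/ta/ — violates constraint 2: word begins with /t/ → illicit
/fa/ — σ1 onset /f/, coda /∅/ ok → licit
/wa.so/ — σ1 onset /w/, coda /∅/ ok; σ2 onset /s/, coda /∅/ ok → licit
/wva.a/ — σ1 onset /wv/ (2C), coda /∅/ ok; σ2 onset /∅/, coda /∅/ ok → licit
/twa.ffo/ — violates constraint 2: word begins with /t/ → illicit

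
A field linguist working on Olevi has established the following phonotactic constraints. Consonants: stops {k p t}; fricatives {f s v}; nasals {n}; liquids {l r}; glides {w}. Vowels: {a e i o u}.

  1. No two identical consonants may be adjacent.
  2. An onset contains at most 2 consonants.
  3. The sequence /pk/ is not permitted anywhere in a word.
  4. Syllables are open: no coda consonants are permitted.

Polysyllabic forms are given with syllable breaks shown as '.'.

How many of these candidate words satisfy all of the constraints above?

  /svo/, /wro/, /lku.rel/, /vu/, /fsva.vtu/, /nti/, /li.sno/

/svo/ — σ1 onset /sv/ (2C), coda /∅/ ok → licit
/wro/ — σ1 onset /wr/ (2C), coda /∅/ ok → licit
/lku.rel/ — violates constraint 4: syllable 2 coda /l/ has 1 consonant (> 0) → illicit
/vu/ — σ1 onset /v/, coda /∅/ ok → licit
/fsva.vtu/ — violates constraint 2: syllable 1 onset /fsv/ has 3 consonants (> 2) → illicit
/nti/ — σ1 onset /nt/ (2C), coda /∅/ ok → licit
/li.sno/ — σ1 onset /l/, coda /∅/ ok; σ2 onset /sn/ (2C), coda /∅/ ok → licit
Licit: /svo/, /wro/, /vu/, /nti/, /li.sno/ → 5.

5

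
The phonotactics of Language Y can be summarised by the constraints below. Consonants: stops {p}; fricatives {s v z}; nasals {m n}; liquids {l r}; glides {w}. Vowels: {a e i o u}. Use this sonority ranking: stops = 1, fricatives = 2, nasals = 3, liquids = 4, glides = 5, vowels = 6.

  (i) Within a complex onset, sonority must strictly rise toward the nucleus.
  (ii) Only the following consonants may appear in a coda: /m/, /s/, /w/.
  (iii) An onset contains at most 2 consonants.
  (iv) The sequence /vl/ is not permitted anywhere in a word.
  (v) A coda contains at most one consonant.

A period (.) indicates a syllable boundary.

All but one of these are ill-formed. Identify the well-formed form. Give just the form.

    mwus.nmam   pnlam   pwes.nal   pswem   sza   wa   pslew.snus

mwus.nmam — violates constraint (i): syllable 2 onset /nm/: /n/ (nasal, 3) → /m/ (nasal, 3) does not rise → ill-formed
pnlam — violates constraint (iii): syllable 1 onset /pnl/ has 3 consonants (> 2) → ill-formed
pwes.nal — violates constraint (ii): syllable 2 coda contains /l/, which is not a licensed coda consonant → ill-formed
pswem — violates constraint (iii): syllable 1 onset /psw/ has 3 consonants (> 2) → ill-formed
sza — violates constraint (i): syllable 1 onset /sz/: /s/ (fricative, 2) → /z/ (fricative, 2) does not rise → ill-formed
wa — σ1 onset /w/, coda /∅/ ok → well-formed
pslew.snus — violates constraint (iii): syllable 1 onset /psl/ has 3 consonants (> 2) → ill-formed

wa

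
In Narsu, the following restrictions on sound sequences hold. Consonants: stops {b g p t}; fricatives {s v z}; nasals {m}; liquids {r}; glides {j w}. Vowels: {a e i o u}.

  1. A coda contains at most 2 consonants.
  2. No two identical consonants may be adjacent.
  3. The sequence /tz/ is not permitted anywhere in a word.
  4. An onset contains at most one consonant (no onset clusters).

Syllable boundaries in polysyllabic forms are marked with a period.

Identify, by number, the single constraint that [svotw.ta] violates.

4

[svotw.ta]: syllable 1 onset /sv/ has 2 consonants (> 1).
This is a violation of constraint 4: "An onset contains at most one consonant (no onset clusters)."
The remaining constraints (1, 2, 3) are satisfied.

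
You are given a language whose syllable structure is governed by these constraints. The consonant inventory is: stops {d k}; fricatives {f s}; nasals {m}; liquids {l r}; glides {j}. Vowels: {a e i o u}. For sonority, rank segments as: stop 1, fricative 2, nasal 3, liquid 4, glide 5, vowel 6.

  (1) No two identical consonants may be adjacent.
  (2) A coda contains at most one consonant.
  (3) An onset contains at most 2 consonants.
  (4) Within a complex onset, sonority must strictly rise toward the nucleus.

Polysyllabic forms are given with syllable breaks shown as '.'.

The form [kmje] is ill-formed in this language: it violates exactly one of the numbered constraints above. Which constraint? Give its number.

[kmje]: syllable 1 onset /kmj/ has 3 consonants (> 2).
This is a violation of constraint 3: "An onset contains at most 2 consonants."
The remaining constraints (1, 2, 4) are satisfied.

3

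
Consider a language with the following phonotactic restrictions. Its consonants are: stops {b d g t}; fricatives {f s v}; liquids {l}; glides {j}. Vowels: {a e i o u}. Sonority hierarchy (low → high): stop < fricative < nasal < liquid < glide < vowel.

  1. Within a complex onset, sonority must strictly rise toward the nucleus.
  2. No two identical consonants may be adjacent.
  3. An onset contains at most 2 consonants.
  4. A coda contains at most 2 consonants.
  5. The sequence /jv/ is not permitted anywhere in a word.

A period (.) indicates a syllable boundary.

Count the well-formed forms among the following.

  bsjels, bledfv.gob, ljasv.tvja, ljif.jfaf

bsjels — violates constraint 3: syllable 1 onset /bsj/ has 3 consonants (> 2) → ill-formed
bledfv.gob — violates constraint 4: syllable 1 coda /dfv/ has 3 consonants (> 2) → ill-formed
ljasv.tvja — violates constraint 3: syllable 2 onset /tvj/ has 3 consonants (> 2) → ill-formed
ljif.jfaf — violates constraint 1: syllable 2 onset /jf/: /j/ (glide, 5) → /f/ (fricative, 2) does not rise → ill-formed
No form is well-formed → 0.

0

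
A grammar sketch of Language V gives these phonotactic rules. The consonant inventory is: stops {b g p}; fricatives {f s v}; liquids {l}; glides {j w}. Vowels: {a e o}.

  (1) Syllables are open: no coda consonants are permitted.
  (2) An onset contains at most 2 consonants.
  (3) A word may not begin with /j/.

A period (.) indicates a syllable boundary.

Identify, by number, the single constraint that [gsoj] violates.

[gsoj]: syllable 1 coda /j/ has 1 consonant (> 0).
This is a violation of constraint 1: "Syllables are open: no coda consonants are permitted."
The remaining constraints (2, 3) are satisfied.

1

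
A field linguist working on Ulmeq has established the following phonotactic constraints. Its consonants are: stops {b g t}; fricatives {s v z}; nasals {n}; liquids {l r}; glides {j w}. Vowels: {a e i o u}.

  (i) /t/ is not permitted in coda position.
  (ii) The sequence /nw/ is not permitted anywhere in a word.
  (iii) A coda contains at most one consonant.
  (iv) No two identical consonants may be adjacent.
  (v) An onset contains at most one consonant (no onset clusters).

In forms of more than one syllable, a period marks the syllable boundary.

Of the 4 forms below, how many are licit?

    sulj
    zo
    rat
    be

sulj — violates constraint (iii): syllable 1 coda /lj/ has 2 consonants (> 1) → illicit
zo — σ1 onset /z/, coda /∅/ ok → licit
rat — violates constraint (i): syllable 1 coda contains /t/ → illicit
be — σ1 onset /b/, coda /∅/ ok → licit
Licit: zo, be → 2.

2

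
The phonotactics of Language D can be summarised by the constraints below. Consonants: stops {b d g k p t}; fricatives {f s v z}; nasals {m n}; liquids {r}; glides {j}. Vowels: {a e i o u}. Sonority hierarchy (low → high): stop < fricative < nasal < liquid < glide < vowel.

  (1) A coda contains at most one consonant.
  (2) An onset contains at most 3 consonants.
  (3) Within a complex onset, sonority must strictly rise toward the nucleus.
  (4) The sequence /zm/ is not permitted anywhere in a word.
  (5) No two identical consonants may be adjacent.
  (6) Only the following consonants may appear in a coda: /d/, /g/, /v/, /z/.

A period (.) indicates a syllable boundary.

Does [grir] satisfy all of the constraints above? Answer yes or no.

no

[grir] — violates constraint 6: syllable 1 coda contains /r/, which is not a licensed coda consonant → illicit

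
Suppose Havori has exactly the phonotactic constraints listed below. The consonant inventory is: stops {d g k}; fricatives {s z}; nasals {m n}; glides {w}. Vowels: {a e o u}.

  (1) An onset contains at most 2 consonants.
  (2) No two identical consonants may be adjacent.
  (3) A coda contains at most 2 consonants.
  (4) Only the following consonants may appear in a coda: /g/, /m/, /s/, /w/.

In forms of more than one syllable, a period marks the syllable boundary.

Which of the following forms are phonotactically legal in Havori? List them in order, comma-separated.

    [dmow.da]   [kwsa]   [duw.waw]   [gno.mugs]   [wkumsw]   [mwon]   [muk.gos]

[dmow.da] — σ1 onset /dm/ (2C), coda /w/ ok; σ2 onset /d/, coda /∅/ ok → phonotactically legal
[kwsa] — violates constraint 1: syllable 1 onset /kws/ has 3 consonants (> 2) → phonotactically illegal
[duw.waw] — violates constraint 2: adjacent identical consonants /ww/ → phonotactically illegal
[gno.mugs] — σ1 onset /gn/ (2C), coda /∅/ ok; σ2 onset /m/, coda /gs/ (2C) ok → phonotactically legal
[wkumsw] — violates constraint 3: syllable 1 coda /msw/ has 3 consonants (> 2) → phonotactically illegal
[mwon] — violates constraint 4: syllable 1 coda contains /n/, which is not a licensed coda consonant → phonotactically illegal
[muk.gos] — violates constraint 4: syllable 1 coda contains /k/, which is not a licensed coda consonant → phonotactically illegal

[dmow.da], [gno.mugs]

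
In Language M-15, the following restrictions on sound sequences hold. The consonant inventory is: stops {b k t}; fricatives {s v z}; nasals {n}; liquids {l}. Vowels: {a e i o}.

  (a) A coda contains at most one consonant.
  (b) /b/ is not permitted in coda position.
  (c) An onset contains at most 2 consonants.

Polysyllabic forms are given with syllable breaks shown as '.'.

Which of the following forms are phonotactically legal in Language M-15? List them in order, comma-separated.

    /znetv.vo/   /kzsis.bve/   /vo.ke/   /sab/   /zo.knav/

/vo.ke/, /zo.knav/

/znetv.vo/ — violates constraint (a): syllable 1 coda /tv/ has 2 consonants (> 1) → phonotactically illegal
/kzsis.bve/ — violates constraint (c): syllable 1 onset /kzs/ has 3 consonants (> 2) → phonotactically illegal
/vo.ke/ — σ1 onset /v/, coda /∅/ ok; σ2 onset /k/, coda /∅/ ok → phonotactically legal
/sab/ — violates constraint (b): syllable 1 coda contains /b/ → phonotactically illegal
/zo.knav/ — σ1 onset /z/, coda /∅/ ok; σ2 onset /kn/ (2C), coda /v/ ok → phonotactically legal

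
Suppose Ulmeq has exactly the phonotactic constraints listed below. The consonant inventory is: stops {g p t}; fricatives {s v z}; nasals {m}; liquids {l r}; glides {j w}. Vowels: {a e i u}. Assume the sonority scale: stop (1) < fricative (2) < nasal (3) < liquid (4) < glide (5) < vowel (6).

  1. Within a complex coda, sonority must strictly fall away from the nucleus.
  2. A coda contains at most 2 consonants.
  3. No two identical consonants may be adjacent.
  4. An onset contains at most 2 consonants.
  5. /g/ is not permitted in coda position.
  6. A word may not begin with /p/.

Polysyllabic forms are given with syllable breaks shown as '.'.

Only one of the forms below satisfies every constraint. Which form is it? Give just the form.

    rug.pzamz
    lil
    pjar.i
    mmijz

lil

rug.pzamz — violates constraint 5: syllable 1 coda contains /g/ → ill-formed
lil — σ1 onset /l/, coda /l/ ok → well-formed
pjar.i — violates constraint 6: word begins with /p/ → ill-formed
mmijz — violates constraint 3: adjacent identical consonants /mm/ → ill-formed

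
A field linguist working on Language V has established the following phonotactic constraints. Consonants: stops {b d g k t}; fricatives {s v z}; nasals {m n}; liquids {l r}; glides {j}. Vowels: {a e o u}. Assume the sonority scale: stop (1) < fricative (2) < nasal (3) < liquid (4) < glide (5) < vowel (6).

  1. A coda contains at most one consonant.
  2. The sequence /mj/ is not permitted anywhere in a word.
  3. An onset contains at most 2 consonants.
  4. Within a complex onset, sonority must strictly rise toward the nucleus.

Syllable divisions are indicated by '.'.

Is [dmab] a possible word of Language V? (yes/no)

yes

[dmab] — σ1 onset /dm/ (1→3 rises), coda /b/ ok → well-formed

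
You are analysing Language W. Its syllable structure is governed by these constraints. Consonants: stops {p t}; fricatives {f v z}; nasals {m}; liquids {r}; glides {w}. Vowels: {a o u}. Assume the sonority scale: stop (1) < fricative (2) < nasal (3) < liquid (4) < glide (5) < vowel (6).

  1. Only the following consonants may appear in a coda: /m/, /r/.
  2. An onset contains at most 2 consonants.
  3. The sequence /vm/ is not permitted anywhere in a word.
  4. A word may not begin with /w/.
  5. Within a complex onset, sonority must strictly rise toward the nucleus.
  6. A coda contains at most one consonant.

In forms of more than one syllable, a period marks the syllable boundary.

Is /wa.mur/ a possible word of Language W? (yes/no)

/wa.mur/ — violates constraint 4: word begins with /w/ → phonotactically illegal

no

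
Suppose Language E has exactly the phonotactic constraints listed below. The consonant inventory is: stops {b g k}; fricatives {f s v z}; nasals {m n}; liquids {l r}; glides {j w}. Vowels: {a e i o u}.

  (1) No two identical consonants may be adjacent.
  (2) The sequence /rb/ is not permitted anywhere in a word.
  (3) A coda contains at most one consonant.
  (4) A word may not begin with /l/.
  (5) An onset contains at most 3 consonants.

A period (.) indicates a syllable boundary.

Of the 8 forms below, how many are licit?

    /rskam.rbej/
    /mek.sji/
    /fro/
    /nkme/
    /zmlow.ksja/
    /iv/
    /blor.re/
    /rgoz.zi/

5

/rskam.rbej/ — violates constraint 2: contains banned sequence /rb/ → illicit
/mek.sji/ — σ1 onset /m/, coda /k/ ok; σ2 onset /sj/ (2C), coda /∅/ ok → licit
/fro/ — σ1 onset /fr/ (2C), coda /∅/ ok → licit
/nkme/ — σ1 onset /nkm/ (3C), coda /∅/ ok → licit
/zmlow.ksja/ — σ1 onset /zml/ (3C), coda /w/ ok; σ2 onset /ksj/ (3C), coda /∅/ ok → licit
/iv/ — σ1 onset /∅/, coda /v/ ok → licit
/blor.re/ — violates constraint 1: adjacent identical consonants /rr/ → illicit
/rgoz.zi/ — violates constraint 1: adjacent identical consonants /zz/ → illicit
Licit: /mek.sji/, /fro/, /nkme/, /zmlow.ksja/, /iv/ → 5.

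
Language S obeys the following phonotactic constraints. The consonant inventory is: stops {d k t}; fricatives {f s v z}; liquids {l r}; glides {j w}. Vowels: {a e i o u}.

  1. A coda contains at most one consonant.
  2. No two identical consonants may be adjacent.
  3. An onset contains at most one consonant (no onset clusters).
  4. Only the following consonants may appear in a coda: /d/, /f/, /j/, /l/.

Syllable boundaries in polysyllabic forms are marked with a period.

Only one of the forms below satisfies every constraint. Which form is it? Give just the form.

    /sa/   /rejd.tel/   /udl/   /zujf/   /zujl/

/sa/ — σ1 onset /s/, coda /∅/ ok → well-formed
/rejd.tel/ — violates constraint 1: syllable 1 coda /jd/ has 2 consonants (> 1) → ill-formed
/udl/ — violates constraint 1: syllable 1 coda /dl/ has 2 consonants (> 1) → ill-formed
/zujf/ — violates constraint 1: syllable 1 coda /jf/ has 2 consonants (> 1) → ill-formed
/zujl/ — violates constraint 1: syllable 1 coda /jl/ has 2 consonants (> 1) → ill-formed

/sa/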